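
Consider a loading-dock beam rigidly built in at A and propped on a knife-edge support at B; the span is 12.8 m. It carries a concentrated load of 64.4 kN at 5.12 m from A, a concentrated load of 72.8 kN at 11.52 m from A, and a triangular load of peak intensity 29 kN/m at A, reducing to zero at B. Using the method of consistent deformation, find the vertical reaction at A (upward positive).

R_A = 210.4 kN

Take the reaction at B as the redundant and release it; the primary structure is a cantilever fixed at A.
Downward deflection at the released point B due to the loads:
  point load 64.4 at a = 5.12: Pa²(3L − a)/(6EI) = 9364/EI
  point load 72.8 at a = 11.52: Pa²(3L − a)/(6EI) = 43283/EI
  triangular load, peak 29 at the fixed end: w₀L⁴/(30EI) = 25949/EI
  δ_0 = 78595/EI
Flexibility coefficient — unit upward force at B: δ_{BB} = L³/(3EI) = 699.1/EI.
Compatibility at B: δ_0 − R_B·δ_{BB} = 0, so R_B = 78595/699.1 = 112.4 kN.
Vertical equilibrium: R_A = ΣP − R_B = 322.8 − 112.4 = 210.4 kN.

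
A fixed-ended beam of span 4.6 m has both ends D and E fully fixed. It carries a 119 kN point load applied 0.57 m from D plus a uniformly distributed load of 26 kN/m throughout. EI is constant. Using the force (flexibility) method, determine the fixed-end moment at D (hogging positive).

Release both end moments; the primary structure is a simply-supported span DE with redundants M_D and M_E.
On the primary (simply-supported) span, the end slopes from the loading are:
  at D: point load 119 at a = 0.57: Pab(L + b)/(6LEI) = 85.47/EI
  at E: point load 119 at a = 0.57: Pab(L + a)/(6LEI) = 51.2/EI
  at D: UDL 26: wL³/(24EI) = 105.4/EI
  at E: UDL 26: wL³/(24EI) = 105.4/EI
  θ_D0 = 190.9/EI,  θ_E0 = 156.7/EI
Flexibility coefficients: a unit moment at one end gives L/(3EI) there and L/(6EI) at the far end, so f₁₁ = f₂₂ = 1.533/EI and f₁₂ = f₂₁ = 0.7667/EI.
Compatibility — zero rotation at each built-in end:
  1.533 M_D + 0.7667 M_E = 190.9
  0.7667 M_D + 1.533 M_E = 156.7
Solving the pair gives M_D = 97.91 kN·m and M_E = 53.21 kN·m (hogging).

M_D = 97.91 kN·m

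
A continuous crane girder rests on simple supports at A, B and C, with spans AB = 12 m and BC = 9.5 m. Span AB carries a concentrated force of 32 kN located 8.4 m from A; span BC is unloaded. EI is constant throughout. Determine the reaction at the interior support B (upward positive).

R_B = 29.62 kN

Release continuity at B by inserting a hinge; the redundant is the internal moment M_B. The primary structure is two simply-supported spans AB and BC.
Rotations at B on the released spans (each span's end-slope, ×1/EI):
  span AB: point load 32 at a = 8.4: Pab(L + a)/(6LEI) = 274.2/EI
  relative rotation θ_0 = (274.2 + 0)/EI = 274.2/EI
A unit hogging moment at B produces rotation L₁/(3EI) + L₂/(3EI) = 7.167/EI.
Slope continuity at B: θ_0 = M_B·7.167/EI, so M_B = 274.2/7.167 = 38.26 kN·m (hogging).
Span AB, ΣM about A with M_B applied at B: R_B^{AB}·12 = 268.8 + 38.26, so R_B^{AB} = 25.59 kN and R_A = 32 − 25.59 = 6.412 kN.
Span BC, ΣM about C: R_B^{BC}·9.5 = 0 + 38.26, so R_B^{BC} = 4.027 kN and R_C = 0 − 4.027 = -4.027 kN.
R_B = 25.59 + 4.027 = 29.62 kN.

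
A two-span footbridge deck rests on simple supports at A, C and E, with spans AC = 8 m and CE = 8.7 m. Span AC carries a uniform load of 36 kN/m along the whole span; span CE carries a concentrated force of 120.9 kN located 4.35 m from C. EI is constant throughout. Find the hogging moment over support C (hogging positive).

M_C = 240.7 kN·m

Release continuity at C by inserting a hinge; the redundant is the internal moment M_C. The primary structure is two simply-supported spans AC and CE.
Rotations at C on the released spans (each span's end-slope, ×1/EI):
  span AC: UDL 36: wL³/(24EI) = 768/EI
  span CE: point load 120.9 at a = 4.35: Pab(L + b)/(6LEI) = 571.9/EI
  relative rotation θ_0 = (768 + 571.9)/EI = 1340/EI
A unit hogging moment at C produces rotation L₁/(3EI) + L₂/(3EI) = 5.567/EI.
Compatibility: M_C·(L₁+L₂)/(3EI) = θ_0, giving M_C = 240.7 kN·m (hogging).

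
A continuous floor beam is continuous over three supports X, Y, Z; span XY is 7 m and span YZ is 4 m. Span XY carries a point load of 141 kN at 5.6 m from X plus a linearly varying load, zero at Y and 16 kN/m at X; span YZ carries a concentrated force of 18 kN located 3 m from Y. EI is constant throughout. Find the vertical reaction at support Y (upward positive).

R_Y = 184.1 kN

Take M_Y as the redundant. Released structure: two simple spans XY and YZ with a hinge at Y.
Discontinuity in slope at Y on the released structure — sum the simple-span end rotations:
  span XY: point load 141 at a = 5.6: Pab(L + a)/(6LEI) = 331.6/EI
  span XY: triangular load, peak 16: 7w₀L³/(360EI) = 106.7/EI
  span YZ: point load 18 at a = 3: Pab(L + b)/(6LEI) = 11.25/EI
  relative rotation θ_0 = (438.3 + 11.25)/EI = 449.6/EI
A unit hogging moment at Y produces rotation L₁/(3EI) + L₂/(3EI) = 3.667/EI.
Slope continuity at Y: θ_0 = M_Y·3.667/EI, so M_Y = 449.6/3.667 = 122.6 kN·m (hogging).
Span XY, ΣM about X with M_Y applied at Y: R_Y^{XY}·7 = 920.3 + 122.6, so R_Y^{XY} = 149 kN and R_X = 197 − 149 = 48.02 kN.
Span YZ, ΣM about Z: R_Y^{YZ}·4 = 18 + 122.6, so R_Y^{YZ} = 35.15 kN and R_Z = 18 − 35.15 = -17.15 kN.
R_Y = 149 + 35.15 = 184.1 kN.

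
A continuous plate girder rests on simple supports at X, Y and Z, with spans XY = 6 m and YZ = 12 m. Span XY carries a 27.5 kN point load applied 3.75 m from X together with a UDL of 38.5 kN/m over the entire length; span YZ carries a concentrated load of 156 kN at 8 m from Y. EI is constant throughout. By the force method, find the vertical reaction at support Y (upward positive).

R_Y = 248 kN

Insert a hinge at Y; M_Y is the redundant, and each span becomes simply supported.
Rotations at Y on the released spans (each span's end-slope, ×1/EI):
  span XY: point load 27.5 at a = 3.75: Pab(L + a)/(6LEI) = 62.84/EI
  span XY: UDL 38.5: wL³/(24EI) = 346.5/EI
  span YZ: point load 156 at a = 8: Pab(L + b)/(6LEI) = 1109/EI
  relative rotation θ_0 = (409.3 + 1109)/EI = 1519/EI
A unit hogging moment at Y produces rotation L₁/(3EI) + L₂/(3EI) = 6/EI.
Compatibility: M_Y·(L₁+L₂)/(3EI) = θ_0, giving M_Y = 253.1 kN·m (hogging).
Span XY, ΣM about X with M_Y applied at Y: R_Y^{XY}·6 = 796.1 + 253.1, so R_Y^{XY} = 174.9 kN and R_X = 258.5 − 174.9 = 83.63 kN.
Span YZ, ΣM about Z: R_Y^{YZ}·12 = 624 + 253.1, so R_Y^{YZ} = 73.09 kN and R_Z = 156 − 73.09 = 82.91 kN.
R_Y = 174.9 + 73.09 = 248 kN.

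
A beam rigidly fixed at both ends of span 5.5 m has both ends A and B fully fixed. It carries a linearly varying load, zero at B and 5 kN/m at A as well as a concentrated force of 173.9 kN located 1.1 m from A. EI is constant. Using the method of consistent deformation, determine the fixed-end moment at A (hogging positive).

M_A = 130 kN·m

Release both end moments; the primary structure is a simply-supported span AB with redundants M_A and M_B.
End rotations of the released simple span under the applied load (×1/EI):
  at A: triangular load, peak 5: w₀L³/(45EI) = 18.49/EI
  at B: triangular load, peak 5: 7w₀L³/(360EI) = 16.18/EI
  at A: point load 173.9 at a = 1.1: Pab(L + b)/(6LEI) = 252.5/EI
  at B: point load 173.9 at a = 1.1: Pab(L + a)/(6LEI) = 168.3/EI
  θ_A0 = 271/EI,  θ_B0 = 184.5/EI
Flexibility coefficients: a unit moment at one end gives L/(3EI) there and L/(6EI) at the far end, so f₁₁ = f₂₂ = 1.833/EI and f₁₂ = f₂₁ = 0.9167/EI.
Compatibility — zero rotation at each built-in end:
  1.833 M_A + 0.9167 M_B = 271
  0.9167 M_A + 1.833 M_B = 184.5
Solving the pair gives M_A = 130 kN·m and M_B = 35.65 kN·m (hogging).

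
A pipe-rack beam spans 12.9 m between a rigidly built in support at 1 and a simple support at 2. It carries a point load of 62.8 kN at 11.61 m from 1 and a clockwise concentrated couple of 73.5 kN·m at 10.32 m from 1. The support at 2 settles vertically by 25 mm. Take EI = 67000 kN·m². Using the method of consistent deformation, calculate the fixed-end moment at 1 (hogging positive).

Release the roller at 2. Primary structure: cantilever fixed at 1.
Primary-structure tip deflection at 2 by superposition:
  point load 62.8 at a = 11.61: Pa²(3L − a)/(6EI) = 38219/EI
  clockwise couple 73.5 at a = 10.32: M₀a(2L − a)/(2EI) = 5871/EI
  δ_0 = 44090/EI
Tip deflection under a unit load at 2: L³/(3EI) = 715.6/EI.
With EI = 67000 kN·m²: δ_0 = 0.65806 m and δ_{22} = 0.01068 m/kN.
Compatibility — the beam at 2 must follow the support down by 0.025 m: δ_0 − R_2·δ_{22} = 0.025, so R_2 = (0.65806 − 0.025)/0.01068 = 59.28 kN.
Moment equilibrium about 1: M_1 = Σ(load moments about 1) − R_2·L = 802.6 − 59.28×12.9 = 37.96 kN·m.

M_1 = 37.96 kN·m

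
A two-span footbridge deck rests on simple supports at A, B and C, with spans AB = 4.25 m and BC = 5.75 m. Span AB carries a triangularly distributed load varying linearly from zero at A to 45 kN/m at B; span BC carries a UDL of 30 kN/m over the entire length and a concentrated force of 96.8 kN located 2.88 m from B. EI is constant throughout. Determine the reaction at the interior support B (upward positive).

Release continuity at B by inserting a hinge; the redundant is the internal moment M_B. The primary structure is two simply-supported spans AB and BC.
End slopes at the hinge B, treating each span as simply supported:
  span AB: triangular load, peak 45: w₀L³/(45EI) = 76.77/EI
  span BC: UDL 30: wL³/(24EI) = 237.6/EI
  span BC: point load 96.8 at a = 2.88: Pab(L + b)/(6LEI) = 199.9/EI
  relative rotation θ_0 = (76.77 + 437.5)/EI = 514.3/EI
A unit hogging moment at B produces rotation L₁/(3EI) + L₂/(3EI) = 3.333/EI.
Compatibility: M_B·(L₁+L₂)/(3EI) = θ_0, giving M_B = 154.3 kN·m (hogging).
Span AB, ΣM about A with M_B applied at B: R_B^{AB}·4.25 = 270.9 + 154.3, so R_B^{AB} = 100.1 kN and R_A = 95.62 − 100.1 = -4.43 kN.
Span BC, ΣM about C: R_B^{BC}·5.75 = 773.8 + 154.3, so R_B^{BC} = 161.4 kN and R_C = 269.3 − 161.4 = 107.9 kN.
R_B = 100.1 + 161.4 = 261.5 kN.

R_B = 261.5 kN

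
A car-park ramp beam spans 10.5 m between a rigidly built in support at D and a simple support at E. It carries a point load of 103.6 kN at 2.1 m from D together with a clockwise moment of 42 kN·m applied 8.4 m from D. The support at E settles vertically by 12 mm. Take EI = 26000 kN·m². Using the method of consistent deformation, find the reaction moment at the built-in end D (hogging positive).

Remove the prop at E; the released (primary) structure is a cantilever built in at D.
Downward deflection at the released point E due to the loads:
  point load 103.6 at a = 2.1: Pa²(3L − a)/(6EI) = 2239/EI
  clockwise couple 42 at a = 8.4: M₀a(2L − a)/(2EI) = 2223/EI
  δ_0 = 4461/EI
Tip deflection under a unit load at E: L³/(3EI) = 385.9/EI.
With EI = 26000 kN·m²: δ_0 = 0.17159 m and δ_{EE} = 0.014841 m/kN.
Compatibility — the beam at E must follow the support down by 0.012 m: δ_0 − R_E·δ_{EE} = 0.012, so R_E = (0.17159 − 0.012)/0.014841 = 10.75 kN.
Moment equilibrium about D: M_D = Σ(load moments about D) − R_E·L = 259.6 − 10.75×10.5 = 146.7 kN·m.

M_D = 146.7 kN·m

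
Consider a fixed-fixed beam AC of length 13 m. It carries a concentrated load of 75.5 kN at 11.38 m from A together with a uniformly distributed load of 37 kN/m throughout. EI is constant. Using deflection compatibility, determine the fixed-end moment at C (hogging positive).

M_C = 614.8 kN·m

Take the two fixed-end moments M_A, M_C as redundants; the released structure is the simple span AC.
Simple-span end rotations at A and C under the given loads:
  at A: point load 75.5 at a = 11.38: Pab(L + b)/(6LEI) = 260.9/EI
  at C: point load 75.5 at a = 11.38: Pab(L + a)/(6LEI) = 435.1/EI
  at A: UDL 37: wL³/(24EI) = 3387/EI
  at C: UDL 37: wL³/(24EI) = 3387/EI
  θ_A0 = 3648/EI,  θ_C0 = 3822/EI
Flexibility coefficients: a unit moment at one end gives L/(3EI) there and L/(6EI) at the far end, so f₁₁ = f₂₂ = 4.333/EI and f₁₂ = f₂₁ = 2.167/EI.
Compatibility — zero rotation at each built-in end:
  4.333 M_A + 2.167 M_C = 3648
  2.167 M_A + 4.333 M_C = 3822
Solving the pair gives M_A = 534.4 kN·m and M_C = 614.8 kN·m (hogging).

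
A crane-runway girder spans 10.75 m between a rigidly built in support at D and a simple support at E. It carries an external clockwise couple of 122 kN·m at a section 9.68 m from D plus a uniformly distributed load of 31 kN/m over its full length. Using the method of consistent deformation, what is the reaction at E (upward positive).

R_E = 141.8 kN

Take the reaction at E as the redundant and release it; the primary structure is a cantilever fixed at D.
Primary-structure tip deflection at E by superposition:
  clockwise couple 122 at a = 9.68: M₀a(2L − a)/(2EI) = 6979/EI
  UDL 31: wL⁴/(8EI) = 51749/EI
  δ_0 = 58729/EI
Flexibility coefficient — unit upward force at E: δ_{EE} = L³/(3EI) = 414.1/EI.
Compatibility at E: δ_0 − R_E·δ_{EE} = 0, so R_E = 58729/414.1 = 141.8 kN.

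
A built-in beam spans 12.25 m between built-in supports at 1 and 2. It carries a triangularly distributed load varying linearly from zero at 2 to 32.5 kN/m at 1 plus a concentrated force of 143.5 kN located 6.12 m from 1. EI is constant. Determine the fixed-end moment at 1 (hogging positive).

Release both end moments; the primary structure is a simply-supported span 12 with redundants M_1 and M_2.
On the primary (simply-supported) span, the end slopes from the loading are:
  at 1: triangular load, peak 32.5: w₀L³/(45EI) = 1328/EI
  at 2: triangular load, peak 32.5: 7w₀L³/(360EI) = 1162/EI
  at 1: point load 143.5 at a = 6.12: Pab(L + b)/(6LEI) = 1346/EI
  at 2: point load 143.5 at a = 6.12: Pab(L + a)/(6LEI) = 1346/EI
  θ_10 = 2674/EI,  θ_20 = 2507/EI
Flexibility coefficients: a unit moment at one end gives L/(3EI) there and L/(6EI) at the far end, so f₁₁ = f₂₂ = 4.083/EI and f₁₂ = f₂₁ = 2.042/EI.
Compatibility — zero rotation at each built-in end:
  4.083 M_1 + 2.042 M_2 = 2674
  2.042 M_1 + 4.083 M_2 = 2507
Solving the pair gives M_1 = 463.8 kN·m and M_2 = 382.1 kN·m (hogging).

M_1 = 463.8 kN·m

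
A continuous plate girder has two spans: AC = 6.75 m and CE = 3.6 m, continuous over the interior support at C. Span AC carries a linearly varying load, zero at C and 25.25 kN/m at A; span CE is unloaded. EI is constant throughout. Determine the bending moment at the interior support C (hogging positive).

Take M_C as the redundant. Released structure: two simple spans AC and CE with a hinge at C.
End slopes at the hinge C, treating each span as simply supported:
  span AC: triangular load, peak 25.25: 7w₀L³/(360EI) = 151/EI
  relative rotation θ_0 = (151 + 0)/EI = 151/EI
A unit hogging moment at C produces rotation L₁/(3EI) + L₂/(3EI) = 3.45/EI.
Slope continuity at C: θ_0 = M_C·3.45/EI, so M_C = 151/3.45 = 43.77 kN·m (hogging).

M_C = 43.77 kN·m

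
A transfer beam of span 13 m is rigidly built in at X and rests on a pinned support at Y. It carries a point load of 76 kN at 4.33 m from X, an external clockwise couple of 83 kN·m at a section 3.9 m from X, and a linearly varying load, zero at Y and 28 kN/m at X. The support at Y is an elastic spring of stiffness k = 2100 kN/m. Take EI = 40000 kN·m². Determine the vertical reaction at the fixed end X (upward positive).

R_X = 206.8 kN

Take the reaction at Y as the redundant and release it; the primary structure is a cantilever fixed at X.
Deflection at Y on the released cantilever, summing each load's contribution:
  point load 76 at a = 4.33: Pa²(3L − a)/(6EI) = 8234/EI
  clockwise couple 83 at a = 3.9: M₀a(2L − a)/(2EI) = 3577/EI
  triangular load, peak 28 at the fixed end: w₀L⁴/(30EI) = 26657/EI
  δ_0 = 38467/EI
Tip deflection under a unit load at Y: L³/(3EI) = 732.3/EI.
With EI = 40000 kN·m²: δ_0 = 0.96169 m and δ_{YY} = 0.018308 m/kN.
Compatibility — the spring shortens by R_Y/k under the reaction it provides: δ_0 − R_Y·δ_{YY} = R_Y/k. With 1/k = 0.000476 m/kN, R_Y = δ_0 / (δ_{YY} + 1/k) = 0.96169 / (0.018308 + 0.000476) = 51.2 kN.
Vertical equilibrium: R_X = ΣP − R_Y = 258 − 51.2 = 206.8 kN.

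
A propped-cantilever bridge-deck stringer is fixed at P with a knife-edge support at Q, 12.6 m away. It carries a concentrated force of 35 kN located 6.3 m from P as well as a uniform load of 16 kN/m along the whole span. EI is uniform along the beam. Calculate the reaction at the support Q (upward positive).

R_Q = 86.54 kN

Release the roller at Q. Primary structure: cantilever fixed at P.
Deflection at Q on the released cantilever, summing each load's contribution:
  point load 35 at a = 6.3: Pa²(3L − a)/(6EI) = 7293/EI
  UDL 16: wL⁴/(8EI) = 50409/EI
  δ_0 = 57703/EI
Flexibility coefficient — unit upward force at Q: δ_{QQ} = L³/(3EI) = 666.8/EI.
Compatibility at Q: δ_0 − R_Q·δ_{QQ} = 0, so R_Q = 57703/666.8 = 86.54 kN.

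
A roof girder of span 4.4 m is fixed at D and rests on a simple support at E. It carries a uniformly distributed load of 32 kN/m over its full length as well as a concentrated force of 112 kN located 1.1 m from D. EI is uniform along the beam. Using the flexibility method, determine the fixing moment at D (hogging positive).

Release the roller at E. Primary structure: cantilever fixed at D.
Free-end deflection of the primary structure under the applied loading (downward +):
  UDL 32: wL⁴/(8EI) = 1499/EI
  point load 112 at a = 1.1: Pa²(3L − a)/(6EI) = 273.3/EI
  δ_0 = 1773/EI
Flexibility coefficient — unit upward force at E: δ_{EE} = L³/(3EI) = 28.39/EI.
Compatibility at E: δ_0 − R_E·δ_{EE} = 0, so R_E = 1773/28.39 = 62.42 kN.
Moment equilibrium about D: M_D = Σ(load moments about D) − R_E·L = 433 − 62.42×4.4 = 158.3 kN·m.

M_D = 158.3 kN·m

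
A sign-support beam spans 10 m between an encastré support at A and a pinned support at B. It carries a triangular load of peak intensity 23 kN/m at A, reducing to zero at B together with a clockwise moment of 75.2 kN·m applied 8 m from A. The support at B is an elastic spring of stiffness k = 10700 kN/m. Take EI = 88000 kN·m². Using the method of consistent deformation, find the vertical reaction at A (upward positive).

Choose R_B as the redundant. The primary structure is the cantilever fixed at A.
Deflection at B on the released cantilever, summing each load's contribution:
  triangular load, peak 23 at the fixed end: w₀L⁴/(30EI) = 7667/EI
  clockwise couple 75.2 at a = 8: M₀a(2L − a)/(2EI) = 3610/EI
  δ_0 = 11276/EI
Tip deflection under a unit load at B: L³/(3EI) = 333.3/EI.
With EI = 88000 kN·m²: δ_0 = 0.12814 m and δ_{BB} = 0.003788 m/kN.
Compatibility — the spring shortens by R_B/k under the reaction it provides: δ_0 − R_B·δ_{BB} = R_B/k. With 1/k = 0.000093 m/kN, R_B = δ_0 / (δ_{BB} + 1/k) = 0.12814 / (0.003788 + 0.000093) = 33.01 kN.
Vertical equilibrium: R_A = ΣP − R_B = 115 − 33.01 = 81.99 kN.

R_A = 81.99 kN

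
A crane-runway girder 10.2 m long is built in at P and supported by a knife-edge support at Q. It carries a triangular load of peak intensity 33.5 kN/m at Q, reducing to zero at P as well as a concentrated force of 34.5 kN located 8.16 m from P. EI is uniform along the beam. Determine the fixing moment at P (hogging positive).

Remove the prop at Q; the released (primary) structure is a cantilever built in at P.
Deflection at Q on the released cantilever, summing each load's contribution:
  triangular load, peak 33.5 at the free end: 11w₀L⁴/(120EI) = 33240/EI
  point load 34.5 at a = 8.16: Pa²(3L − a)/(6EI) = 8592/EI
  δ_0 = 41831/EI
Tip deflection under a unit load at Q: L³/(3EI) = 353.7/EI.
Compatibility at Q: δ_0 − R_Q·δ_{QQ} = 0, so R_Q = 41831/353.7 = 118.3 kN.
Moment equilibrium about P: M_P = Σ(load moments about P) − R_Q·L = 1443 − 118.3×10.2 = 237.1 kN·m.

M_P = 237.1 kN·m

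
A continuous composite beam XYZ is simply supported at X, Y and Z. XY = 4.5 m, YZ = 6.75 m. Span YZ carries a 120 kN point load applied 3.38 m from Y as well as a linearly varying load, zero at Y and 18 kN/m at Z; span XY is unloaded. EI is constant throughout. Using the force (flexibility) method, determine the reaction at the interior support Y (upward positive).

R_Y = 124.5 kN

Insert a hinge at Y; M_Y is the redundant, and each span becomes simply supported.
Discontinuity in slope at Y on the released structure — sum the simple-span end rotations:
  span YZ: point load 120 at a = 3.38: Pab(L + b)/(6LEI) = 341.5/EI
  span YZ: triangular load, peak 18: 7w₀L³/(360EI) = 107.6/EI
  relative rotation θ_0 = (0 + 449.2)/EI = 449.2/EI
A unit hogging moment at Y produces rotation L₁/(3EI) + L₂/(3EI) = 3.75/EI.
Slope continuity at Y: θ_0 = M_Y·3.75/EI, so M_Y = 449.2/3.75 = 119.8 kN·m (hogging).
Span XY, ΣM about X with M_Y applied at Y: R_Y^{XY}·4.5 = 0 + 119.8, so R_Y^{XY} = 26.62 kN and R_X = 0 − 26.62 = -26.62 kN.
Span YZ, ΣM about Z: R_Y^{YZ}·6.75 = 541.1 + 119.8, so R_Y^{YZ} = 97.91 kN and R_Z = 180.8 − 97.91 = 82.84 kN.
R_Y = 26.62 + 97.91 = 124.5 kN.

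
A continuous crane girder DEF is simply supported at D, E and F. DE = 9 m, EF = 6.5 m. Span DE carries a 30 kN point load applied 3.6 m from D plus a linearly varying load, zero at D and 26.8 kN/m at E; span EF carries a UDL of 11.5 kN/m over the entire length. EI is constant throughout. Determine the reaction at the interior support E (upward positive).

Take M_E as the redundant. Released structure: two simple spans DE and EF with a hinge at E.
Rotations at E on the released spans (each span's end-slope, ×1/EI):
  span DE: point load 30 at a = 3.6: Pab(L + a)/(6LEI) = 136.1/EI
  span DE: triangular load, peak 26.8: w₀L³/(45EI) = 434.2/EI
  span EF: UDL 11.5: wL³/(24EI) = 131.6/EI
  relative rotation θ_0 = (570.2 + 131.6)/EI = 701.8/EI
A unit hogging moment at E produces rotation L₁/(3EI) + L₂/(3EI) = 5.167/EI.
Compatibility: M_E·(L₁+L₂)/(3EI) = θ_0, giving M_E = 135.8 kN·m (hogging).
Span DE, ΣM about D with M_E applied at E: R_E^{DE}·9 = 831.6 + 135.8, so R_E^{DE} = 107.5 kN and R_D = 150.6 − 107.5 = 43.11 kN.
Span EF, ΣM about F: R_E^{EF}·6.5 = 242.9 + 135.8, so R_E^{EF} = 58.27 kN and R_F = 74.75 − 58.27 = 16.48 kN.
R_E = 107.5 + 58.27 = 165.8 kN.

R_E = 165.8 kN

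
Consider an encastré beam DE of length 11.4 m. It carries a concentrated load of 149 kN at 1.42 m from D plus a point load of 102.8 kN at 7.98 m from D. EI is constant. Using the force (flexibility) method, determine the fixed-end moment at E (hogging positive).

M_E = 195.3 kN·m

Take the two fixed-end moments M_D, M_E as redundants; the released structure is the simple span DE.
End rotations of the released simple span under the applied load (×1/EI):
  at D: point load 149 at a = 1.42: Pab(L + b)/(6LEI) = 660/EI
  at E: point load 149 at a = 1.42: Pab(L + a)/(6LEI) = 395.8/EI
  at D: point load 102.8 at a = 7.98: Pab(L + b)/(6LEI) = 607.9/EI
  at E: point load 102.8 at a = 7.98: Pab(L + a)/(6LEI) = 794.9/EI
  θ_D0 = 1268/EI,  θ_E0 = 1191/EI
Flexibility coefficients: a unit moment at one end gives L/(3EI) there and L/(6EI) at the far end, so f₁₁ = f₂₂ = 3.8/EI and f₁₂ = f₂₁ = 1.9/EI.
Compatibility — zero rotation at each built-in end:
  3.8 M_D + 1.9 M_E = 1268
  1.9 M_D + 3.8 M_E = 1191
Solving the pair gives M_D = 236 kN·m and M_E = 195.3 kN·m (hogging).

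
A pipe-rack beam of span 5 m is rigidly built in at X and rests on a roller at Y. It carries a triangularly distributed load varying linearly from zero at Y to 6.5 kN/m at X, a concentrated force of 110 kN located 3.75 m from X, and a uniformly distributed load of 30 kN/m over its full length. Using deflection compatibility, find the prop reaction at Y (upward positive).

Release the roller at Y. Primary structure: cantilever fixed at X.
Primary-structure tip deflection at Y by superposition:
  triangular load, peak 6.5 at the fixed end: w₀L⁴/(30EI) = 135.4/EI
  point load 110 at a = 3.75: Pa²(3L − a)/(6EI) = 2900/EI
  UDL 30: wL⁴/(8EI) = 2344/EI
  δ_0 = 5380/EI
Flexibility coefficient — unit upward force at Y: δ_{YY} = L³/(3EI) = 41.67/EI.
The prop prevents deflection at Y: R_Y = δ_0/δ_{YY} = 5380/41.67 = 129.1 kN.

R_Y = 129.1 kN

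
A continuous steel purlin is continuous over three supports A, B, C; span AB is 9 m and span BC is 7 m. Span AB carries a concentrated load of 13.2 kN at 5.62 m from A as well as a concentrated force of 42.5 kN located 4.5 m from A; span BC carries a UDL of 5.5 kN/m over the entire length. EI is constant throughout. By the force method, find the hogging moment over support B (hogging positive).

M_B = 67.81 kN·m

Insert a hinge at B; M_B is the redundant, and each span becomes simply supported.
Discontinuity in slope at B on the released structure — sum the simple-span end rotations:
  span AB: point load 13.2 at a = 5.62: Pab(L + a)/(6LEI) = 67.89/EI
  span AB: point load 42.5 at a = 4.5: Pab(L + a)/(6LEI) = 215.2/EI
  span BC: UDL 5.5: wL³/(24EI) = 78.6/EI
  relative rotation θ_0 = (283 + 78.6)/EI = 361.6/EI
A unit hogging moment at B produces rotation L₁/(3EI) + L₂/(3EI) = 5.333/EI.
Compatibility: M_B·(L₁+L₂)/(3EI) = θ_0, giving M_B = 67.81 kN·m (hogging).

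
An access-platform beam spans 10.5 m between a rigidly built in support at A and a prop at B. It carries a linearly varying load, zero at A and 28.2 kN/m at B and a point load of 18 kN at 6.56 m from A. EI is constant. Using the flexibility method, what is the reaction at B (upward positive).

R_B = 89.77 kN

Take the reaction at B as the redundant and release it; the primary structure is a cantilever fixed at A.
Primary-structure tip deflection at B by superposition:
  triangular load, peak 28.2 at the free end: 11w₀L⁴/(120EI) = 31421/EI
  point load 18 at a = 6.56: Pa²(3L − a)/(6EI) = 3220/EI
  δ_0 = 34641/EI
Flexibility coefficient — unit upward force at B: δ_{BB} = L³/(3EI) = 385.9/EI.
Compatibility at B: δ_0 − R_B·δ_{BB} = 0, so R_B = 34641/385.9 = 89.77 kN.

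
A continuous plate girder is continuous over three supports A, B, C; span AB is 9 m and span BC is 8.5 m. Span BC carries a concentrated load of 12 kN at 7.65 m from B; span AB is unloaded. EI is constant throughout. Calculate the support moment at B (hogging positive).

M_B = 2.452 kN·m

Take M_B as the redundant. Released structure: two simple spans AB and BC with a hinge at B.
End slopes at the hinge B, treating each span as simply supported:
  span BC: point load 12 at a = 7.65: Pab(L + b)/(6LEI) = 14.31/EI
  relative rotation θ_0 = (0 + 14.31)/EI = 14.31/EI
A unit hogging moment at B produces rotation L₁/(3EI) + L₂/(3EI) = 5.833/EI.
Slope continuity at B: θ_0 = M_B·5.833/EI, so M_B = 14.31/5.833 = 2.452 kN·m (hogging).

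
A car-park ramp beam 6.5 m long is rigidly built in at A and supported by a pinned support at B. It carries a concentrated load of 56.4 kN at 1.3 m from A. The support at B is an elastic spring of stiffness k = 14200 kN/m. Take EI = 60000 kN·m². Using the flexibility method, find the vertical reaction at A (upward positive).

R_A = 53.38 kN

Choose R_B as the redundant. The primary structure is the cantilever fixed at A.
Downward deflection at the released point B due to the loads:
  point load 56.4 at a = 1.3: Pa²(3L − a)/(6EI) = 289.1/EI
Tip deflection under a unit load at B: L³/(3EI) = 91.54/EI.
With EI = 60000 kN·m²: δ_0 = 0.004819 m and δ_{BB} = 0.001526 m/kN.
Compatibility — the spring shortens by R_B/k under the reaction it provides: δ_0 − R_B·δ_{BB} = R_B/k. With 1/k = 0.00007 m/kN, R_B = δ_0 / (δ_{BB} + 1/k) = 0.004819 / (0.001526 + 0.00007) = 3.019 kN.
Vertical equilibrium: R_A = ΣP − R_B = 56.4 − 3.019 = 53.38 kN.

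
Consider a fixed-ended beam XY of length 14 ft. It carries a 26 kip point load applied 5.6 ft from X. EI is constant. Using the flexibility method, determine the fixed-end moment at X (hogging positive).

M_X = 52.42 kip·ft

Take the two fixed-end moments M_X, M_Y as redundants; the released structure is the simple span XY.
End rotations of the released simple span under the applied load (×1/EI):
  at X: point load 26 at a = 5.6: Pab(L + b)/(6LEI) = 326.1/EI
  at Y: point load 26 at a = 5.6: Pab(L + a)/(6LEI) = 285.4/EI
  θ_X0 = 326.1/EI,  θ_Y0 = 285.4/EI
Flexibility coefficients: a unit moment at one end gives L/(3EI) there and L/(6EI) at the far end, so f₁₁ = f₂₂ = 4.667/EI and f₁₂ = f₂₁ = 2.333/EI.
Compatibility — zero rotation at each built-in end:
  4.667 M_X + 2.333 M_Y = 326.1
  2.333 M_X + 4.667 M_Y = 285.4
Solving the pair gives M_X = 52.42 kip·ft and M_Y = 34.94 kip·ft (hogging).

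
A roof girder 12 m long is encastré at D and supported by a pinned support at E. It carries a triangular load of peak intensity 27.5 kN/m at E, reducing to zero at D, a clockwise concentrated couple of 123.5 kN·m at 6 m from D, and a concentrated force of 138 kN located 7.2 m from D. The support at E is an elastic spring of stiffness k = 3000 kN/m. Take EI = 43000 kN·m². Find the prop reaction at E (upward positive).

Remove the prop at E; the released (primary) structure is a cantilever built in at D.
Downward deflection at the released point E due to the loads:
  triangular load, peak 27.5 at the free end: 11w₀L⁴/(120EI) = 52272/EI
  clockwise couple 123.5 at a = 6: M₀a(2L − a)/(2EI) = 6669/EI
  point load 138 at a = 7.2: Pa²(3L − a)/(6EI) = 34339/EI
  δ_0 = 93280/EI
Flexibility coefficient — unit upward force at E: δ_{EE} = L³/(3EI) = 576/EI.
With EI = 43000 kN·m²: δ_0 = 2.1693 m and δ_{EE} = 0.013395 m/kN.
Compatibility — the spring shortens by R_E/k under the reaction it provides: δ_0 − R_E·δ_{EE} = R_E/k. With 1/k = 0.000333 m/kN, R_E = δ_0 / (δ_{EE} + 1/k) = 2.1693 / (0.013395 + 0.000333) = 158 kN.

R_E = 158 kN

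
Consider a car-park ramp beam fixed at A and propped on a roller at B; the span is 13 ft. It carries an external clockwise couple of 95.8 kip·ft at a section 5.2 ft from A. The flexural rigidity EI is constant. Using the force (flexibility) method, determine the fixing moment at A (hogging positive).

Choose R_B as the redundant. The primary structure is the cantilever fixed at A.
Downward deflection at the released point B due to the loads:
  clockwise couple 95.8 at a = 5.2: M₀a(2L − a)/(2EI) = 5181/EI
Flexibility coefficient — unit upward force at B: δ_{BB} = L³/(3EI) = 732.3/EI.
The prop prevents deflection at B: R_B = δ_0/δ_{BB} = 5181/732.3 = 7.074 kip.
Moment equilibrium about A: M_A = Σ(load moments about A) − R_B·L = 95.8 − 7.074×13 = 3.832 kip·ft.

M_A = 3.832 kip·ft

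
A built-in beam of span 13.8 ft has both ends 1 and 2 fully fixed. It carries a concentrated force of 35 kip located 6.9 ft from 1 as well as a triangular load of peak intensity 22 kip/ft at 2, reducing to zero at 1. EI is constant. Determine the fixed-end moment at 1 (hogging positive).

Release both end moments; the primary structure is a simply-supported span 12 with redundants M_1 and M_2.
Simple-span end rotations at 1 and 2 under the given loads:
  at 1: point load 35 at a = 6.9: Pab(L + b)/(6LEI) = 416.6/EI
  at 2: point load 35 at a = 6.9: Pab(L + a)/(6LEI) = 416.6/EI
  at 1: triangular load, peak 22: 7w₀L³/(360EI) = 1124/EI
  at 2: triangular load, peak 22: w₀L³/(45EI) = 1285/EI
  θ_10 = 1541/EI,  θ_20 = 1701/EI
Flexibility coefficients: a unit moment at one end gives L/(3EI) there and L/(6EI) at the far end, so f₁₁ = f₂₂ = 4.6/EI and f₁₂ = f₂₁ = 2.3/EI.
Compatibility — zero rotation at each built-in end:
  4.6 M_1 + 2.3 M_2 = 1541
  2.3 M_1 + 4.6 M_2 = 1701
Solving the pair gives M_1 = 200 kip·ft and M_2 = 269.9 kip·ft (hogging).

M_1 = 200 kip·ft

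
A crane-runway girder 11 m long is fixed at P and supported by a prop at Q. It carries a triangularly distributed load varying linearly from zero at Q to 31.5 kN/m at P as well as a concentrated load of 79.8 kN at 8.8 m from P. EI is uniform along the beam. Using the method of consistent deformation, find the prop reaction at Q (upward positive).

R_Q = 90.83 kN

Remove the prop at Q; the released (primary) structure is a cantilever built in at P.
Deflection at Q on the released cantilever, summing each load's contribution:
  triangular load, peak 31.5 at the fixed end: w₀L⁴/(30EI) = 15373/EI
  point load 79.8 at a = 8.8: Pa²(3L − a)/(6EI) = 24925/EI
  δ_0 = 40298/EI
Tip deflection under a unit load at Q: L³/(3EI) = 443.7/EI.
The prop prevents deflection at Q: R_Q = δ_0/δ_{QQ} = 40298/443.7 = 90.83 kN.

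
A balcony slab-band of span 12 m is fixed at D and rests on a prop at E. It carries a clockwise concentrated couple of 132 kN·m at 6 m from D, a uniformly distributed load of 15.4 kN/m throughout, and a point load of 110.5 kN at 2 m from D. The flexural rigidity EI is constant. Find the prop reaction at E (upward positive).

Release the roller at E. Primary structure: cantilever fixed at D.
Primary-structure tip deflection at E by superposition:
  clockwise couple 132 at a = 6: M₀a(2L − a)/(2EI) = 7128/EI
  UDL 15.4: wL⁴/(8EI) = 39917/EI
  point load 110.5 at a = 2: Pa²(3L − a)/(6EI) = 2505/EI
  δ_0 = 49549/EI
Tip deflection under a unit load at E: L³/(3EI) = 576/EI.
The prop prevents deflection at E: R_E = δ_0/δ_{EE} = 49549/576 = 86.02 kN.

R_E = 86.02 kN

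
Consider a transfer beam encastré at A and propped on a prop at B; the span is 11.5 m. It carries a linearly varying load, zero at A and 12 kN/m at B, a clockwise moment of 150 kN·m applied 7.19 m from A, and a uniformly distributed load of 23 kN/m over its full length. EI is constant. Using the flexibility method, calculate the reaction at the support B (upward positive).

R_B = 154 kN

Remove the prop at B; the released (primary) structure is a cantilever built in at A.
Downward deflection at the released point B due to the loads:
  triangular load, peak 12 at the free end: 11w₀L⁴/(120EI) = 19239/EI
  clockwise couple 150 at a = 7.19: M₀a(2L − a)/(2EI) = 8526/EI
  UDL 23: wL⁴/(8EI) = 50284/EI
  δ_0 = 78049/EI
Tip deflection under a unit load at B: L³/(3EI) = 507/EI.
The prop prevents deflection at B: R_B = δ_0/δ_{BB} = 78049/507 = 154 kN.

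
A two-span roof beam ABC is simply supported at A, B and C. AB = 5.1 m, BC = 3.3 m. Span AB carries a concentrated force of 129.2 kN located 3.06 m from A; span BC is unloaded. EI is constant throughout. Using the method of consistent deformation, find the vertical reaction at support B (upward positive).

Release continuity at B by inserting a hinge; the redundant is the internal moment M_B. The primary structure is two simply-supported spans AB and BC.
End slopes at the hinge B, treating each span as simply supported:
  span AB: point load 129.2 at a = 3.06: Pab(L + a)/(6LEI) = 215.1/EI
  relative rotation θ_0 = (215.1 + 0)/EI = 215.1/EI
A unit hogging moment at B produces rotation L₁/(3EI) + L₂/(3EI) = 2.8/EI.
Compatibility: M_B·(L₁+L₂)/(3EI) = θ_0, giving M_B = 76.81 kN·m (hogging).
Span AB, ΣM about A with M_B applied at B: R_B^{AB}·5.1 = 395.4 + 76.81, so R_B^{AB} = 92.58 kN and R_A = 129.2 − 92.58 = 36.62 kN.
Span BC, ΣM about C: R_B^{BC}·3.3 = 0 + 76.81, so R_B^{BC} = 23.28 kN and R_C = 0 − 23.28 = -23.28 kN.
R_B = 92.58 + 23.28 = 115.9 kN.

R_B = 115.9 kN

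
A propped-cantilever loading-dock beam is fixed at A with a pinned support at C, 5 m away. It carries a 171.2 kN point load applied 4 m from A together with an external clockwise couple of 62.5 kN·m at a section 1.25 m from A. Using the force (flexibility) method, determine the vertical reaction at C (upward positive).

Take the reaction at C as the redundant and release it; the primary structure is a cantilever fixed at A.
Primary-structure tip deflection at C by superposition:
  point load 171.2 at a = 4: Pa²(3L − a)/(6EI) = 5022/EI
  clockwise couple 62.5 at a = 1.25: M₀a(2L − a)/(2EI) = 341.8/EI
  δ_0 = 5364/EI
Tip deflection under a unit load at C: L³/(3EI) = 41.67/EI.
Compatibility at C: δ_0 − R_C·δ_{CC} = 0, so R_C = 5364/41.67 = 128.7 kN.

R_C = 128.7 kN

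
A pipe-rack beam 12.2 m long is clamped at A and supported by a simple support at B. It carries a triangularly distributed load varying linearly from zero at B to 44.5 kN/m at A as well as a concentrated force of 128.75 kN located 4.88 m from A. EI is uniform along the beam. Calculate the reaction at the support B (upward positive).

R_B = 81.07 kN

Take the reaction at B as the redundant and release it; the primary structure is a cantilever fixed at A.
Free-end deflection of the primary structure under the applied loading (downward +):
  triangular load, peak 44.5 at the fixed end: w₀L⁴/(30EI) = 32861/EI
  point load 128.75 at a = 4.88: Pa²(3L − a)/(6EI) = 16209/EI
  δ_0 = 49070/EI
Flexibility coefficient — unit upward force at B: δ_{BB} = L³/(3EI) = 605.3/EI.
The prop prevents deflection at B: R_B = δ_0/δ_{BB} = 49070/605.3 = 81.07 kN.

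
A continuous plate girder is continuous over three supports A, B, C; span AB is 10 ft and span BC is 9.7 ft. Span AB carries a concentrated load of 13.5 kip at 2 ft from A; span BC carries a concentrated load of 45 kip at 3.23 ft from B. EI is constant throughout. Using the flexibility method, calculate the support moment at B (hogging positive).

M_B = 46.37 kip·ft

Release continuity at B by inserting a hinge; the redundant is the internal moment M_B. The primary structure is two simply-supported spans AB and BC.
End slopes at the hinge B, treating each span as simply supported:
  span AB: point load 13.5 at a = 2: Pab(L + a)/(6LEI) = 43.2/EI
  span BC: point load 45 at a = 3.23: Pab(L + b)/(6LEI) = 261.3/EI
  relative rotation θ_0 = (43.2 + 261.3)/EI = 304.5/EI
A unit hogging moment at B produces rotation L₁/(3EI) + L₂/(3EI) = 6.567/EI.
Compatibility: M_B·(L₁+L₂)/(3EI) = θ_0, giving M_B = 46.37 kip·ft (hogging).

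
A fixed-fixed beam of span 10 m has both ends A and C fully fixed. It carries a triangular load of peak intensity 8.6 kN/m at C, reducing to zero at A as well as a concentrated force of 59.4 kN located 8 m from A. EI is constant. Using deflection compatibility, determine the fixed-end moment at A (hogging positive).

M_A = 47.67 kN·m

Release both end moments; the primary structure is a simply-supported span AC with redundants M_A and M_C.
On the primary (simply-supported) span, the end slopes from the loading are:
  at A: triangular load, peak 8.6: 7w₀L³/(360EI) = 167.2/EI
  at C: triangular load, peak 8.6: w₀L³/(45EI) = 191.1/EI
  at A: point load 59.4 at a = 8: Pab(L + b)/(6LEI) = 190.1/EI
  at C: point load 59.4 at a = 8: Pab(L + a)/(6LEI) = 285.1/EI
  θ_A0 = 357.3/EI,  θ_C0 = 476.2/EI
Flexibility coefficients: a unit moment at one end gives L/(3EI) there and L/(6EI) at the far end, so f₁₁ = f₂₂ = 3.333/EI and f₁₂ = f₂₁ = 1.667/EI.
Compatibility — zero rotation at each built-in end:
  3.333 M_A + 1.667 M_C = 357.3
  1.667 M_A + 3.333 M_C = 476.2
Solving the pair gives M_A = 47.67 kN·m and M_C = 119 kN·m (hogging).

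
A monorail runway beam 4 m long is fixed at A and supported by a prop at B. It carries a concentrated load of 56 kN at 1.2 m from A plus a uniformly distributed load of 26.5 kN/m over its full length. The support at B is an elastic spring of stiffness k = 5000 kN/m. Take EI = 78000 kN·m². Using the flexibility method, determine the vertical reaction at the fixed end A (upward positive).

R_A = 135.1 kN

Release the roller at B. Primary structure: cantilever fixed at A.
Primary-structure tip deflection at B by superposition:
  point load 56 at a = 1.2: Pa²(3L − a)/(6EI) = 145.2/EI
  UDL 26.5: wL⁴/(8EI) = 848/EI
  δ_0 = 993.2/EI
Tip deflection under a unit load at B: L³/(3EI) = 21.33/EI.
With EI = 78000 kN·m²: δ_0 = 0.012733 m and δ_{BB} = 0.000274 m/kN.
Compatibility — the spring shortens by R_B/k under the reaction it provides: δ_0 − R_B·δ_{BB} = R_B/k. With 1/k = 0.0002 m/kN, R_B = δ_0 / (δ_{BB} + 1/k) = 0.012733 / (0.000274 + 0.0002) = 26.89 kN.
Vertical equilibrium: R_A = ΣP − R_B = 162 − 26.89 = 135.1 kN.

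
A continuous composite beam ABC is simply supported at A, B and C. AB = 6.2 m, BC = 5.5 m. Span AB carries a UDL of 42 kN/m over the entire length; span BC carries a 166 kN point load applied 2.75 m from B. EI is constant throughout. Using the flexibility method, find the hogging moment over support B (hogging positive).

Release continuity at B by inserting a hinge; the redundant is the internal moment M_B. The primary structure is two simply-supported spans AB and BC.
End slopes at the hinge B, treating each span as simply supported:
  span AB: UDL 42: wL³/(24EI) = 417.1/EI
  span BC: point load 166 at a = 2.75: Pab(L + b)/(6LEI) = 313.8/EI
  relative rotation θ_0 = (417.1 + 313.8)/EI = 730.9/EI
A unit hogging moment at B produces rotation L₁/(3EI) + L₂/(3EI) = 3.9/EI.
Compatibility: M_B·(L₁+L₂)/(3EI) = θ_0, giving M_B = 187.4 kN·m (hogging).

M_B = 187.4 kN·m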